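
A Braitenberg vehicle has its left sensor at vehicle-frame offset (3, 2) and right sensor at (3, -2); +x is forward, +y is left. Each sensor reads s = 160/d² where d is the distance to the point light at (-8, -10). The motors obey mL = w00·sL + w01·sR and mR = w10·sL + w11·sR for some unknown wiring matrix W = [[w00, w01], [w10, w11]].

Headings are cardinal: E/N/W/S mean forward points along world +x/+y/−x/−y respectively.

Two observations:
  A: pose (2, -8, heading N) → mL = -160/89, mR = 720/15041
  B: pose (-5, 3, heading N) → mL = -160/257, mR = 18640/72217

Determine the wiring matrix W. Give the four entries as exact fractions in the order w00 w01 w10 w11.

-1 0 -1/2 1

obs A: pose=(2,-8,N) → sL=160/89, sR=160/169, mL=-160/89, mR=720/15041
obs B: pose=(-5,3,N) → sL=160/257, sR=160/281, mL=-160/257, mR=18640/72217
sensor matrix S = [[160/89, 160/169], [160/257, 160/281]]; det S = 471654400/1086215897
solve [mL_A; mL_B] = S·[w00; w01] and [mR_A; mR_B] = S·[w10; w11]:
  w00 = -1, w01 = 0, w10 = -1/2, w11 = 1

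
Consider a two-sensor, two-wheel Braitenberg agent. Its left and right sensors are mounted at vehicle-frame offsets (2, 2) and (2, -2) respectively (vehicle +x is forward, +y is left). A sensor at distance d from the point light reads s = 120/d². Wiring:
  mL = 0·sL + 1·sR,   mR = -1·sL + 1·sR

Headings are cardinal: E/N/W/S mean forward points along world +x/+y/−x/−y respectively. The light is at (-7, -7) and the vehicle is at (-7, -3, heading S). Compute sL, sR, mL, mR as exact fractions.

15 15 15 0

left sensor world pos  = (-5, -5); dL² = 8
right sensor world pos = (-9, -5); dR² = 8
sL = 120/8 = 15
sR = 120/8 = 15
mL = 0·sL + 1·sR = 15
mR = -1·sL + 1·sR = 0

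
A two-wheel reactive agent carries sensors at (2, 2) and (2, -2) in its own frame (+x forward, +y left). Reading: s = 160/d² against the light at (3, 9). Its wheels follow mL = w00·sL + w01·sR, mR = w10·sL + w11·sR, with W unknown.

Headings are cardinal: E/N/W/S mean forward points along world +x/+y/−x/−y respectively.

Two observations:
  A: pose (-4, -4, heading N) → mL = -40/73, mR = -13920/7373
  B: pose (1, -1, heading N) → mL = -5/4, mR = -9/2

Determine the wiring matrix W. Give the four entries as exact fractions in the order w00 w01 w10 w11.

obs A: pose=(-4,-4,N) → sL=80/101, sR=80/73, mL=-40/73, mR=-13920/7373
obs B: pose=(1,-1,N) → sL=2, sR=5/2, mL=-5/4, mR=-9/2
sensor matrix S = [[80/101, 80/73], [2, 5/2]]; det S = -1560/7373
solve [mL_A; mL_B] = S·[w00; w01] and [mR_A; mR_B] = S·[w10; w11]:
  w00 = 0, w01 = -1/2, w10 = -1, w11 = -1

0 -1/2 -1 -1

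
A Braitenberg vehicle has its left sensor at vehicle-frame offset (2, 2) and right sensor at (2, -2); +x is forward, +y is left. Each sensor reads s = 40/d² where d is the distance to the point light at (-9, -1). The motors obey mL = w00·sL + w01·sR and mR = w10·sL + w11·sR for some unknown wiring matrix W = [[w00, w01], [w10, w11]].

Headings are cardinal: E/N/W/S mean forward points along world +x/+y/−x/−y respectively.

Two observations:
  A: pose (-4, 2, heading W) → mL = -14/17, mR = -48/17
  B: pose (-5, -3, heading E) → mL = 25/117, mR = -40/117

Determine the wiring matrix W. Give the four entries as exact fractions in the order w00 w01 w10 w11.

obs A: pose=(-4,2,W) → sL=4, sR=20/17, mL=-14/17, mR=-48/17
obs B: pose=(-5,-3,E) → sL=10/9, sR=10/13, mL=25/117, mR=-40/117
sensor matrix S = [[4, 20/17], [10/9, 10/13]]; det S = 3520/1989
solve [mL_A; mL_B] = S·[w00; w01] and [mR_A; mR_B] = S·[w10; w11]:
  w00 = -1/2, w01 = 1, w10 = -1, w11 = 1

-1/2 1 -1 1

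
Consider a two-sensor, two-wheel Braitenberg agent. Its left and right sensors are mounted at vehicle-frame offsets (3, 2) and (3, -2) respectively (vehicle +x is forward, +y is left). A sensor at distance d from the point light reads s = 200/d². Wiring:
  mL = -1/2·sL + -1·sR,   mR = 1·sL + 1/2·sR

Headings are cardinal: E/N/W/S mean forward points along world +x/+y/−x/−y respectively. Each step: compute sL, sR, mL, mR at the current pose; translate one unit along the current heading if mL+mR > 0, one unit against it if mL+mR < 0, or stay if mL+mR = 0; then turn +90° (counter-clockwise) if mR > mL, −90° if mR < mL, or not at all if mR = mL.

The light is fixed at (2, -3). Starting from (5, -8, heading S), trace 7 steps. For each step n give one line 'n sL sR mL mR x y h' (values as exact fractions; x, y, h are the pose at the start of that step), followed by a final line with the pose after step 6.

0 200/89 40/13 -4860/1157 4380/1157 5 -8 S
1 5 25/9 -95/18 115/18 5 -7 E
2 40 200/37 -940/37 1580/37 6 -7 N
3 100/13 100 -1350/13 750/13 6 -6 W
4 40/17 40/9 -860/153 700/153 7 -6 S
5 25/8 5/2 -65/16 35/8 7 -5 E
6 200/17 40/13 -1980/221 2940/221 8 -5 N
final 8 -4 W

n=0: pose=(5,-8,S); sL=200/89, sR=40/13; mL=-4860/1157, mR=4380/1157; mL+mR=-480/1157 → advance -1; mR−mL=9240/1157 → turn +1·90°
n=1: pose=(5,-7,E); sL=5, sR=25/9; mL=-95/18, mR=115/18; mL+mR=10/9 → advance +1; mR−mL=35/3 → turn +1·90°
n=2: pose=(6,-7,N); sL=40, sR=200/37; mL=-940/37, mR=1580/37; mL+mR=640/37 → advance +1; mR−mL=2520/37 → turn +1·90°
n=3: pose=(6,-6,W); sL=100/13, sR=100; mL=-1350/13, mR=750/13; mL+mR=-600/13 → advance -1; mR−mL=2100/13 → turn +1·90°
n=4: pose=(7,-6,S); sL=40/17, sR=40/9; mL=-860/153, mR=700/153; mL+mR=-160/153 → advance -1; mR−mL=520/51 → turn +1·90°
n=5: pose=(7,-5,E); sL=25/8, sR=5/2; mL=-65/16, mR=35/8; mL+mR=5/16 → advance +1; mR−mL=135/16 → turn +1·90°
n=6: pose=(8,-5,N); sL=200/17, sR=40/13; mL=-1980/221, mR=2940/221; mL+mR=960/221 → advance +1; mR−mL=4920/221 → turn +1·90°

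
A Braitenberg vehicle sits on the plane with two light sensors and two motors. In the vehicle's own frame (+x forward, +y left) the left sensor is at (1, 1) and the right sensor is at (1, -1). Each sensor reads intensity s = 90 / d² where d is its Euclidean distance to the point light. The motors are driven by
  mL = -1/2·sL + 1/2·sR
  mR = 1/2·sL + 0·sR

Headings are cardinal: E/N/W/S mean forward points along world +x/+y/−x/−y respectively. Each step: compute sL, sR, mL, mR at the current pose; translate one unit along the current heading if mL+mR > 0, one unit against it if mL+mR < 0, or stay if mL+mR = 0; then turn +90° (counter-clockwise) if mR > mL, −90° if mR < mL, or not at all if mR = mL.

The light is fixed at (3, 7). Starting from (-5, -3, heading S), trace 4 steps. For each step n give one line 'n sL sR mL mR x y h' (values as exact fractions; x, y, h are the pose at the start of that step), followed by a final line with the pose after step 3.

0 9/17 45/101 -72/1717 9/34 -5 -3 S
1 90/149 90/193 -1980/28757 45/149 -5 -4 E
2 45/82 45/68 315/5576 45/164 -4 -4 N
3 18/37 18/29 72/1073 9/37 -4 -3 W
final -5 -3 S

n=0: pose=(-5,-3,S); sL=9/17, sR=45/101; mL=-72/1717, mR=9/34; mL+mR=45/202 → advance +1; mR−mL=1053/3434 → turn +1·90°
n=1: pose=(-5,-4,E); sL=90/149, sR=90/193; mL=-1980/28757, mR=45/149; mL+mR=45/193 → advance +1; mR−mL=10665/28757 → turn +1·90°
n=2: pose=(-4,-4,N); sL=45/82, sR=45/68; mL=315/5576, mR=45/164; mL+mR=45/136 → advance +1; mR−mL=1215/5576 → turn +1·90°
n=3: pose=(-4,-3,W); sL=18/37, sR=18/29; mL=72/1073, mR=9/37; mL+mR=9/29 → advance +1; mR−mL=189/1073 → turn +1·90°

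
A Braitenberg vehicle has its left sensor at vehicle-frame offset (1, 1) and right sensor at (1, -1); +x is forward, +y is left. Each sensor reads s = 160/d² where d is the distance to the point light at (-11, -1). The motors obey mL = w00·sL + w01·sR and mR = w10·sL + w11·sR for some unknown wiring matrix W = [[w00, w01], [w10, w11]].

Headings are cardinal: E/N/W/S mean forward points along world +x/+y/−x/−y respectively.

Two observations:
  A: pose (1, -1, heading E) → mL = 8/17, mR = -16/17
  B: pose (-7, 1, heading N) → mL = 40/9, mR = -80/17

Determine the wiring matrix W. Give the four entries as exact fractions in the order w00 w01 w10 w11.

obs A: pose=(1,-1,E) → sL=16/17, sR=16/17, mL=8/17, mR=-16/17
obs B: pose=(-7,1,N) → sL=80/9, sR=80/17, mL=40/9, mR=-80/17
sensor matrix S = [[16/17, 16/17], [80/9, 80/17]]; det S = -10240/2601
solve [mL_A; mL_B] = S·[w00; w01] and [mR_A; mR_B] = S·[w10; w11]:
  w00 = 1/2, w01 = 0, w10 = 0, w11 = -1

1/2 0 0 -1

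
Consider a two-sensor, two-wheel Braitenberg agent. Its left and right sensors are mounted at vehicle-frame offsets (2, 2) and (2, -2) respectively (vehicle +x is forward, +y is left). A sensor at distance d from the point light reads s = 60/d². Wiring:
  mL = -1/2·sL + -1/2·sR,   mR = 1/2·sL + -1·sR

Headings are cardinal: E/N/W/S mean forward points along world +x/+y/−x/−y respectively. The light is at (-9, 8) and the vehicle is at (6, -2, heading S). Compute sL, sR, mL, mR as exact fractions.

left sensor world pos  = (8, -4); dL² = 433
right sensor world pos = (4, -4); dR² = 313
sL = 60/433 = 60/433
sR = 60/313 = 60/313
mL = -1/2·sL + -1/2·sR = -22380/135529
mR = 1/2·sL + -1·sR = -16590/135529

60/433 60/313 -22380/135529 -16590/135529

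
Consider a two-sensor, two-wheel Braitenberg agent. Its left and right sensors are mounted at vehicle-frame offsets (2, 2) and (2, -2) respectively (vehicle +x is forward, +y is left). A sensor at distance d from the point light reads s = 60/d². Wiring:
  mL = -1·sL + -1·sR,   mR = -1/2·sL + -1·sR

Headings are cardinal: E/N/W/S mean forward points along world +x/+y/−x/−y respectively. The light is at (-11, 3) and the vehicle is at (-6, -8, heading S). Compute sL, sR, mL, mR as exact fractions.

30/109 30/89 -5940/9701 -4605/9701

left sensor world pos  = (-4, -10); dL² = 218
right sensor world pos = (-8, -10); dR² = 178
sL = 60/218 = 30/109
sR = 60/178 = 30/89
mL = -1·sL + -1·sR = -5940/9701
mR = -1/2·sL + -1·sR = -4605/9701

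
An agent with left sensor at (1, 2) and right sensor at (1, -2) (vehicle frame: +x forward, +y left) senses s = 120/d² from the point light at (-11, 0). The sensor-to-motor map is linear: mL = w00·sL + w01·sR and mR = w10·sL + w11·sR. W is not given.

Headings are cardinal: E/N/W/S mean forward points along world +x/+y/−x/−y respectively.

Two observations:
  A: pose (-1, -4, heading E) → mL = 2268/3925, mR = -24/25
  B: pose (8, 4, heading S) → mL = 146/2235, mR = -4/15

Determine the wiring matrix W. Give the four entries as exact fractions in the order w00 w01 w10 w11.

obs A: pose=(-1,-4,E) → sL=24/25, sR=120/157, mL=2268/3925, mR=-24/25
obs B: pose=(8,4,S) → sL=4/15, sR=60/149, mL=146/2235, mR=-4/15
sensor matrix S = [[24/25, 120/157], [4/15, 60/149]]; det S = 21376/116965
solve [mL_A; mL_B] = S·[w00; w01] and [mR_A; mR_B] = S·[w10; w11]:
  w00 = 1, w01 = -1/2, w10 = -1, w11 = 0

1 -1/2 -1 0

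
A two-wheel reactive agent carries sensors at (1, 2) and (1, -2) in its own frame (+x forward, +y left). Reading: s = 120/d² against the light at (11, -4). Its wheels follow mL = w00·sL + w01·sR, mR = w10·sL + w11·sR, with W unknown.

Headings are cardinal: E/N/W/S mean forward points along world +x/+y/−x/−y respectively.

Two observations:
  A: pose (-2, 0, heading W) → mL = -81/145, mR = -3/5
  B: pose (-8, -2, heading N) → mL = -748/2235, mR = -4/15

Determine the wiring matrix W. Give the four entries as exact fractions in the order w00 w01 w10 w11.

obs A: pose=(-2,0,W) → sL=3/5, sR=15/29, mL=-81/145, mR=-3/5
obs B: pose=(-8,-2,N) → sL=4/15, sR=60/149, mL=-748/2235, mR=-4/15
sensor matrix S = [[3/5, 15/29], [4/15, 60/149]]; det S = 448/4321
solve [mL_A; mL_B] = S·[w00; w01] and [mR_A; mR_B] = S·[w10; w11]:
  w00 = -1/2, w01 = -1/2, w10 = -1, w11 = 0

-1/2 -1/2 -1 0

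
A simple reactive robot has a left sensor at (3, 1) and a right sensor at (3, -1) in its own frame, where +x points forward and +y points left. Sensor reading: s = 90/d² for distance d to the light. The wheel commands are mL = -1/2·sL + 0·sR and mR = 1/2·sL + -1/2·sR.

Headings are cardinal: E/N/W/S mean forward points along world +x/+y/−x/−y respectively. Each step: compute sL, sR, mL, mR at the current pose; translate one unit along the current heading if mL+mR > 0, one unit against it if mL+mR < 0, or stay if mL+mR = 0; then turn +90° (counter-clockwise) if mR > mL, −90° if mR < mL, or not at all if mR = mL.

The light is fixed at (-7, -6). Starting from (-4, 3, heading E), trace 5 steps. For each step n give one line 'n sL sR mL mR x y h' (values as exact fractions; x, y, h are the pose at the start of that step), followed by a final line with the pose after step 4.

n=0: pose=(-4,3,E); sL=45/68, sR=9/10; mL=-45/136, mR=-81/680; mL+mR=-9/20 → advance -1; mR−mL=18/85 → turn +1·90°
n=1: pose=(-5,3,N); sL=18/29, sR=10/17; mL=-9/29, mR=8/493; mL+mR=-5/17 → advance -1; mR−mL=161/493 → turn +1·90°
n=2: pose=(-5,2,W); sL=9/5, sR=45/41; mL=-9/10, mR=72/205; mL+mR=-45/82 → advance -1; mR−mL=513/410 → turn +1·90°
n=3: pose=(-4,2,S); sL=90/41, sR=90/29; mL=-45/41, mR=-540/1189; mL+mR=-45/29 → advance -1; mR−mL=765/1189 → turn +1·90°
n=4: pose=(-4,3,E); sL=45/68, sR=9/10; mL=-45/136, mR=-81/680; mL+mR=-9/20 → advance -1; mR−mL=18/85 → turn +1·90°

0 45/68 9/10 -45/136 -81/680 -4 3 E
1 18/29 10/17 -9/29 8/493 -5 3 N
2 9/5 45/41 -9/10 72/205 -5 2 W
3 90/41 90/29 -45/41 -540/1189 -4 2 S
4 45/68 9/10 -45/136 -81/680 -4 3 E
final -5 3 N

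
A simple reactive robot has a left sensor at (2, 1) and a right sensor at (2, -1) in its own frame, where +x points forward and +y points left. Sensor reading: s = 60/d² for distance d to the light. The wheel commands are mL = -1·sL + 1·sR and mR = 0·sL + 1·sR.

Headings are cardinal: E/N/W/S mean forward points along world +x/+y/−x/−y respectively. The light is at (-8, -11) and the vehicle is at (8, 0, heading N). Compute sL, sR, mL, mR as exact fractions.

30/197 30/229 -960/45113 30/229

left sensor world pos  = (7, 2); dL² = 394
right sensor world pos = (9, 2); dR² = 458
sL = 60/394 = 30/197
sR = 60/458 = 30/229
mL = -1·sL + 1·sR = -960/45113
mR = 0·sL + 1·sR = 30/229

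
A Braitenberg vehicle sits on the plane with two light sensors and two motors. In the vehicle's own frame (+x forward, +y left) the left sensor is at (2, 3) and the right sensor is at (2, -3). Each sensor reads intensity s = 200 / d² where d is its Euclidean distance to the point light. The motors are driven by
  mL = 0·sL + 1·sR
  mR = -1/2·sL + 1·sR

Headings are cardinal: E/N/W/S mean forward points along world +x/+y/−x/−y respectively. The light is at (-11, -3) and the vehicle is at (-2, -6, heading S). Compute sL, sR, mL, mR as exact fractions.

200/169 200/61 200/61 27700/10309

left sensor world pos  = (1, -8); dL² = 169
right sensor world pos = (-5, -8); dR² = 61
sL = 200/169 = 200/169
sR = 200/61 = 200/61
mL = 0·sL + 1·sR = 200/61
mR = -1/2·sL + 1·sR = 27700/10309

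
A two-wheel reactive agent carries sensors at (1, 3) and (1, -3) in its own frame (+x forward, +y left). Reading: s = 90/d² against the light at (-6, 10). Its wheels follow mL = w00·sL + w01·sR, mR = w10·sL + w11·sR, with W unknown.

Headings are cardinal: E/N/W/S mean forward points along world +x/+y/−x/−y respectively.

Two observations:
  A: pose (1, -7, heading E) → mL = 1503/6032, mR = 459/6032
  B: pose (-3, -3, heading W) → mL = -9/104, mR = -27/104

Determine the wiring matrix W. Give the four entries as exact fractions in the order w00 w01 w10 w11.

1 -1/2 1/2 -1/2

obs A: pose=(1,-7,E) → sL=9/26, sR=45/232, mL=1503/6032, mR=459/6032
obs B: pose=(-3,-3,W) → sL=9/26, sR=45/52, mL=-9/104, mR=-27/104
sensor matrix S = [[9/26, 45/232], [9/26, 45/52]]; det S = 18225/78416
solve [mL_A; mL_B] = S·[w00; w01] and [mR_A; mR_B] = S·[w10; w11]:
  w00 = 1, w01 = -1/2, w10 = 1/2, w11 = -1/2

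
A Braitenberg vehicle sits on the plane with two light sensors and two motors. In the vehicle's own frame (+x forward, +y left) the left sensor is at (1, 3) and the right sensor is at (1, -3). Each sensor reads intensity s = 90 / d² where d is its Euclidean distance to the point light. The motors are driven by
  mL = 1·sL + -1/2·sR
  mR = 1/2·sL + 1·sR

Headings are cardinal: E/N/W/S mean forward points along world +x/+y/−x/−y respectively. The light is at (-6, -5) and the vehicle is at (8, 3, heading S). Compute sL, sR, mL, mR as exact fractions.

left sensor world pos  = (11, 2); dL² = 338
right sensor world pos = (5, 2); dR² = 170
sL = 90/338 = 45/169
sR = 90/170 = 9/17
mL = 1·sL + -1/2·sR = 9/5746
mR = 1/2·sL + 1·sR = 3807/5746

45/169 9/17 9/5746 3807/5746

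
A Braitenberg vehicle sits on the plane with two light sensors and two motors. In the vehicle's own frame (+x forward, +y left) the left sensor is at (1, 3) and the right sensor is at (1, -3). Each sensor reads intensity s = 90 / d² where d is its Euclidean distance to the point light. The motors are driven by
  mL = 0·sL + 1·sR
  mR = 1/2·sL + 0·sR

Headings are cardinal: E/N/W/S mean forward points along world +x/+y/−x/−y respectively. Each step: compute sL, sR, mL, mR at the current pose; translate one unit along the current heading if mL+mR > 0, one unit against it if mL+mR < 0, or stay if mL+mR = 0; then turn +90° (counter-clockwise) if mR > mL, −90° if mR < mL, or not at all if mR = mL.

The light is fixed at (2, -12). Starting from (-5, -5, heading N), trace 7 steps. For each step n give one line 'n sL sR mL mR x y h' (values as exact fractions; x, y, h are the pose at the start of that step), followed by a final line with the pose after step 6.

n=0: pose=(-5,-5,N); sL=45/82, sR=9/8; mL=9/8, mR=45/164; mL+mR=459/328 → advance +1; mR−mL=-279/328 → turn -1·90°
n=1: pose=(-5,-4,E); sL=90/157, sR=90/61; mL=90/61, mR=45/157; mL+mR=16875/9577 → advance +1; mR−mL=-11385/9577 → turn -1·90°
n=2: pose=(-4,-4,S); sL=45/29, sR=9/13; mL=9/13, mR=45/58; mL+mR=1107/754 → advance +1; mR−mL=63/754 → turn +1·90°
n=3: pose=(-4,-5,E); sL=18/25, sR=90/41; mL=90/41, mR=9/25; mL+mR=2619/1025 → advance +1; mR−mL=-1881/1025 → turn -1·90°
n=4: pose=(-3,-5,S); sL=9/4, sR=9/10; mL=9/10, mR=9/8; mL+mR=81/40 → advance +1; mR−mL=9/40 → turn +1·90°
n=5: pose=(-3,-6,E); sL=90/97, sR=18/5; mL=18/5, mR=45/97; mL+mR=1971/485 → advance +1; mR−mL=-1521/485 → turn -1·90°
n=6: pose=(-2,-6,S); sL=45/13, sR=45/37; mL=45/37, mR=45/26; mL+mR=2835/962 → advance +1; mR−mL=495/962 → turn +1·90°

0 45/82 9/8 9/8 45/164 -5 -5 N
1 90/157 90/61 90/61 45/157 -5 -4 E
2 45/29 9/13 9/13 45/58 -4 -4 S
3 18/25 90/41 90/41 9/25 -4 -5 E
4 9/4 9/10 9/10 9/8 -3 -5 S
5 90/97 18/5 18/5 45/97 -3 -6 E
6 45/13 45/37 45/37 45/26 -2 -6 S
final -2 -7 E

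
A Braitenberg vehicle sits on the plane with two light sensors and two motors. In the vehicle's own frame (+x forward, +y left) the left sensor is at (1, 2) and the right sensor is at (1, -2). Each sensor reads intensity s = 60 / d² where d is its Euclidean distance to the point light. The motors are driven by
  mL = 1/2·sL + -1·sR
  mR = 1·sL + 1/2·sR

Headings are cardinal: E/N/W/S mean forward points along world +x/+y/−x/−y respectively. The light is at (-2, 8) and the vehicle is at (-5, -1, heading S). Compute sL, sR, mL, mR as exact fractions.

60/101 12/25 -462/2525 2106/2525

left sensor world pos  = (-3, -2); dL² = 101
right sensor world pos = (-7, -2); dR² = 125
sL = 60/101 = 60/101
sR = 60/125 = 12/25
mL = 1/2·sL + -1·sR = -462/2525
mR = 1·sL + 1/2·sR = 2106/2525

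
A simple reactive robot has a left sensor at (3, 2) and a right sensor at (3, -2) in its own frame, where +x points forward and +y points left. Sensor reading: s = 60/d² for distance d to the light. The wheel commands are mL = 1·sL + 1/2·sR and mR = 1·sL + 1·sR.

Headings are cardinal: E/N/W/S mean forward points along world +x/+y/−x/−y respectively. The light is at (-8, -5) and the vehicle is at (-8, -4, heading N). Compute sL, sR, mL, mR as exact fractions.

left sensor world pos  = (-10, -1); dL² = 20
right sensor world pos = (-6, -1); dR² = 20
sL = 60/20 = 3
sR = 60/20 = 3
mL = 1·sL + 1/2·sR = 9/2
mR = 1·sL + 1·sR = 6

3 3 9/2 6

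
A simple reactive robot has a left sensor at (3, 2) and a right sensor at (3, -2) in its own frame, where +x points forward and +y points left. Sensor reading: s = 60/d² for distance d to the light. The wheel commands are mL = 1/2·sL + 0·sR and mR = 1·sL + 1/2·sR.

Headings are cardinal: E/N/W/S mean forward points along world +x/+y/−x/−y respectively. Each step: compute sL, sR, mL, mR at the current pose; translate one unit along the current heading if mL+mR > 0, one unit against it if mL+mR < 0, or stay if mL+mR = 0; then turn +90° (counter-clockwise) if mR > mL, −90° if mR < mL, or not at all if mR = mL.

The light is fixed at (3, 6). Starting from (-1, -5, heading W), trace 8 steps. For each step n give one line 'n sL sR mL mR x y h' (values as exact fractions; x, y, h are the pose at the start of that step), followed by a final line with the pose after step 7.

0 30/109 6/13 15/109 717/1417 -1 -5 W
1 12/41 12/49 6/41 834/2009 -2 -5 S
2 15/26 3/10 15/52 189/260 -2 -6 E
3 20/39 12/17 10/39 574/663 -1 -6 N
4 30/109 6/13 15/109 717/1417 -1 -5 W
5 12/41 12/49 6/41 834/2009 -2 -5 S
6 15/26 3/10 15/52 189/260 -2 -6 E
7 20/39 12/17 10/39 574/663 -1 -6 N
final -1 -5 W

n=0: pose=(-1,-5,W); sL=30/109, sR=6/13; mL=15/109, mR=717/1417; mL+mR=912/1417 → advance +1; mR−mL=522/1417 → turn +1·90°
n=1: pose=(-2,-5,S); sL=12/41, sR=12/49; mL=6/41, mR=834/2009; mL+mR=1128/2009 → advance +1; mR−mL=540/2009 → turn +1·90°
n=2: pose=(-2,-6,E); sL=15/26, sR=3/10; mL=15/52, mR=189/260; mL+mR=66/65 → advance +1; mR−mL=57/130 → turn +1·90°
n=3: pose=(-1,-6,N); sL=20/39, sR=12/17; mL=10/39, mR=574/663; mL+mR=248/221 → advance +1; mR−mL=404/663 → turn +1·90°
n=4: pose=(-1,-5,W); sL=30/109, sR=6/13; mL=15/109, mR=717/1417; mL+mR=912/1417 → advance +1; mR−mL=522/1417 → turn +1·90°
n=5: pose=(-2,-5,S); sL=12/41, sR=12/49; mL=6/41, mR=834/2009; mL+mR=1128/2009 → advance +1; mR−mL=540/2009 → turn +1·90°
n=6: pose=(-2,-6,E); sL=15/26, sR=3/10; mL=15/52, mR=189/260; mL+mR=66/65 → advance +1; mR−mL=57/130 → turn +1·90°
n=7: pose=(-1,-6,N); sL=20/39, sR=12/17; mL=10/39, mR=574/663; mL+mR=248/221 → advance +1; mR−mL=404/663 → turn +1·90°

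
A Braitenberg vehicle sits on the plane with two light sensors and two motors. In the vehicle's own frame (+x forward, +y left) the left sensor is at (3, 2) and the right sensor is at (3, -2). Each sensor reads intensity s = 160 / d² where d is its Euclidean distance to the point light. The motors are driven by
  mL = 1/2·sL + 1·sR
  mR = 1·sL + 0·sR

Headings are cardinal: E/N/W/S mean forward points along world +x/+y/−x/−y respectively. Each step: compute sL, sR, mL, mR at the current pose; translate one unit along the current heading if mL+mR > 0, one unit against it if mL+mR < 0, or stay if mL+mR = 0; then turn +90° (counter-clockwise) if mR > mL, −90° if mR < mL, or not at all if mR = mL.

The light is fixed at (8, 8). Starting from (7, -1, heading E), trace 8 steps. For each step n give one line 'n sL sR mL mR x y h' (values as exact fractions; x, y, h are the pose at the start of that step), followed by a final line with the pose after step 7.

n=0: pose=(7,-1,E); sL=160/53, sR=32/25; mL=3696/1325, mR=160/53; mL+mR=7696/1325 → advance +1; mR−mL=304/1325 → turn +1·90°
n=1: pose=(8,-1,N); sL=4, sR=4; mL=6, mR=4; mL+mR=10 → advance +1; mR−mL=-2 → turn -1·90°
n=2: pose=(8,0,E); sL=32/9, sR=160/109; mL=3184/981, mR=32/9; mL+mR=2224/327 → advance +1; mR−mL=304/981 → turn +1·90°
n=3: pose=(9,0,N); sL=80/13, sR=80/17; mL=1720/221, mR=80/13; mL+mR=3080/221 → advance +1; mR−mL=-360/221 → turn -1·90°
n=4: pose=(9,1,E); sL=160/41, sR=160/97; mL=14320/3977, mR=160/41; mL+mR=29840/3977 → advance +1; mR−mL=1200/3977 → turn +1·90°
n=5: pose=(10,1,N); sL=10, sR=5; mL=10, mR=10; mL+mR=20 → advance +1; mR−mL=0 → turn +0·90°
n=6: pose=(10,2,N); sL=160/9, sR=32/5; mL=688/45, mR=160/9; mL+mR=496/15 → advance +1; mR−mL=112/45 → turn +1·90°
n=7: pose=(10,3,W); sL=16/5, sR=16; mL=88/5, mR=16/5; mL+mR=104/5 → advance +1; mR−mL=-72/5 → turn -1·90°

0 160/53 32/25 3696/1325 160/53 7 -1 E
1 4 4 6 4 8 -1 N
2 32/9 160/109 3184/981 32/9 8 0 E
3 80/13 80/17 1720/221 80/13 9 0 N
4 160/41 160/97 14320/3977 160/41 9 1 E
5 10 5 10 10 10 1 N
6 160/9 32/5 688/45 160/9 10 2 N
7 16/5 16 88/5 16/5 10 3 W
final 9 3 N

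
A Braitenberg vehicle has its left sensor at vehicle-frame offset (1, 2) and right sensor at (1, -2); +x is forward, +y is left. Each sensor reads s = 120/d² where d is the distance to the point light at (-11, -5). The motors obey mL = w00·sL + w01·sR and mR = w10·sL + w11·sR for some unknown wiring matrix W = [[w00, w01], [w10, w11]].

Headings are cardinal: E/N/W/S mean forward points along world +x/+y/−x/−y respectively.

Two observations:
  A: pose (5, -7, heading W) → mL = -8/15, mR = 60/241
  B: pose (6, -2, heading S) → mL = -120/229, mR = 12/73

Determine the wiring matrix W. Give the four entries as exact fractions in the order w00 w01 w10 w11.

0 -1 1/2 0

obs A: pose=(5,-7,W) → sL=120/241, sR=8/15, mL=-8/15, mR=60/241
obs B: pose=(6,-2,S) → sL=24/73, sR=120/229, mL=-120/229, mR=12/73
sensor matrix S = [[120/241, 8/15], [24/73, 120/229]]; det S = 1723904/20143985
solve [mL_A; mL_B] = S·[w00; w01] and [mR_A; mR_B] = S·[w10; w11]:
  w00 = 0, w01 = -1, w10 = 1/2, w11 = 0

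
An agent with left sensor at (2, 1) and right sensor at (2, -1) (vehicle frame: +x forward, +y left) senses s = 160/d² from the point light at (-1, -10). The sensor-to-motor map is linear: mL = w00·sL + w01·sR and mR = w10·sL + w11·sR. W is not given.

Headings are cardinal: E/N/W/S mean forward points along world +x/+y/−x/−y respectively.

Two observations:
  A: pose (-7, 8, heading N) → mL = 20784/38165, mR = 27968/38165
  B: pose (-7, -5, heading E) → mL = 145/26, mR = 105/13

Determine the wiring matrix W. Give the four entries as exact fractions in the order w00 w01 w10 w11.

1 1/2 1 1

obs A: pose=(-7,8,N) → sL=160/449, sR=32/85, mL=20784/38165, mR=27968/38165
obs B: pose=(-7,-5,E) → sL=40/13, sR=5, mL=145/26, mR=105/13
sensor matrix S = [[160/449, 32/85], [40/13, 5]]; det S = 61856/99229
solve [mL_A; mL_B] = S·[w00; w01] and [mR_A; mR_B] = S·[w10; w11]:
  w00 = 1, w01 = 1/2, w10 = 1, w11 = 1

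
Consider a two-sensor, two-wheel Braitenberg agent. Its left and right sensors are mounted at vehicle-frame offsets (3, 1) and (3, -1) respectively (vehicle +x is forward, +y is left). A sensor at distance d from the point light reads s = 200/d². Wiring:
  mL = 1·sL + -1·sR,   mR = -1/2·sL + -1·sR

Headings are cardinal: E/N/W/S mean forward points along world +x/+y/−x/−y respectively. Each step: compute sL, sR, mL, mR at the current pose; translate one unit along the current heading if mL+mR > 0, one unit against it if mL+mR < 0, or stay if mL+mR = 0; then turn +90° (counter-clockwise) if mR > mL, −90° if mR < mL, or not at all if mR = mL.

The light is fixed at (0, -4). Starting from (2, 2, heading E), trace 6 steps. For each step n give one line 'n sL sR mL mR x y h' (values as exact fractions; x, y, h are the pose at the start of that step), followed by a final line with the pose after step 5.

0 100/37 4 -48/37 -198/37 2 2 E
1 200/13 200/9 -800/117 -3500/117 1 2 S
2 5 50/17 35/17 -185/34 1 3 W
3 200/101 200/109 1600/11009 -31100/11009 2 3 N
4 100/37 4 -48/37 -198/37 2 2 E
5 200/13 200/9 -800/117 -3500/117 1 2 S
final 1 3 W

n=0: pose=(2,2,E); sL=100/37, sR=4; mL=-48/37, mR=-198/37; mL+mR=-246/37 → advance -1; mR−mL=-150/37 → turn -1·90°
n=1: pose=(1,2,S); sL=200/13, sR=200/9; mL=-800/117, mR=-3500/117; mL+mR=-4300/117 → advance -1; mR−mL=-300/13 → turn -1·90°
n=2: pose=(1,3,W); sL=5, sR=50/17; mL=35/17, mR=-185/34; mL+mR=-115/34 → advance -1; mR−mL=-15/2 → turn -1·90°
n=3: pose=(2,3,N); sL=200/101, sR=200/109; mL=1600/11009, mR=-31100/11009; mL+mR=-29500/11009 → advance -1; mR−mL=-300/101 → turn -1·90°
n=4: pose=(2,2,E); sL=100/37, sR=4; mL=-48/37, mR=-198/37; mL+mR=-246/37 → advance -1; mR−mL=-150/37 → turn -1·90°
n=5: pose=(1,2,S); sL=200/13, sR=200/9; mL=-800/117, mR=-3500/117; mL+mR=-4300/117 → advance -1; mR−mL=-300/13 → turn -1·90°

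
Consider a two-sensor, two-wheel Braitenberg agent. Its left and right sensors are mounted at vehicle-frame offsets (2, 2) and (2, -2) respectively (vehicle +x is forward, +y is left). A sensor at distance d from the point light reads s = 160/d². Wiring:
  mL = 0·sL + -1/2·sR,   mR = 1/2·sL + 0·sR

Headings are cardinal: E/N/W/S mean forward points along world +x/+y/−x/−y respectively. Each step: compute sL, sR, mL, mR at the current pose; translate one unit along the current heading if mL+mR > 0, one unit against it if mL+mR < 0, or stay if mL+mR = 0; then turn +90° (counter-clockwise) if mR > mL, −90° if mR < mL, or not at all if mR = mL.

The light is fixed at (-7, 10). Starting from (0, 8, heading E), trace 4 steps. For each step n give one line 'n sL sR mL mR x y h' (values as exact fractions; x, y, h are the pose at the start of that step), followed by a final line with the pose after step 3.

n=0: pose=(0,8,E); sL=160/81, sR=160/97; mL=-80/97, mR=80/81; mL+mR=1280/7857 → advance +1; mR−mL=14240/7857 → turn +1·90°
n=1: pose=(1,8,N); sL=40/9, sR=8/5; mL=-4/5, mR=20/9; mL+mR=64/45 → advance +1; mR−mL=136/45 → turn +1·90°
n=2: pose=(1,9,W); sL=32/9, sR=160/37; mL=-80/37, mR=16/9; mL+mR=-128/333 → advance -1; mR−mL=1312/333 → turn +1·90°
n=3: pose=(2,9,S); sL=16/13, sR=80/29; mL=-40/29, mR=8/13; mL+mR=-288/377 → advance -1; mR−mL=752/377 → turn +1·90°

0 160/81 160/97 -80/97 80/81 0 8 E
1 40/9 8/5 -4/5 20/9 1 8 N
2 32/9 160/37 -80/37 16/9 1 9 W
3 16/13 80/29 -40/29 8/13 2 9 S
final 2 10 E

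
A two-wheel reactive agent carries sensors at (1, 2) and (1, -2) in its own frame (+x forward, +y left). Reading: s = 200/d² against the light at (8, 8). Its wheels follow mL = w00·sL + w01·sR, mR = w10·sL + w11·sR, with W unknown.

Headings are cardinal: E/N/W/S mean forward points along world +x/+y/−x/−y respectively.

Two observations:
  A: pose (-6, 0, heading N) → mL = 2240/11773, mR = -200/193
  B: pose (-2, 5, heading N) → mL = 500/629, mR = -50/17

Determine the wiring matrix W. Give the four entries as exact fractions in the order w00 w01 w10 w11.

obs A: pose=(-6,0,N) → sL=40/61, sR=200/193, mL=2240/11773, mR=-200/193
obs B: pose=(-2,5,N) → sL=50/37, sR=50/17, mL=500/629, mR=-50/17
sensor matrix S = [[40/61, 200/193], [50/37, 50/17]]; det S = 3912000/7405217
solve [mL_A; mL_B] = S·[w00; w01] and [mR_A; mR_B] = S·[w10; w11]:
  w00 = -1/2, w01 = 1/2, w10 = 0, w11 = -1

-1/2 1/2 0 -1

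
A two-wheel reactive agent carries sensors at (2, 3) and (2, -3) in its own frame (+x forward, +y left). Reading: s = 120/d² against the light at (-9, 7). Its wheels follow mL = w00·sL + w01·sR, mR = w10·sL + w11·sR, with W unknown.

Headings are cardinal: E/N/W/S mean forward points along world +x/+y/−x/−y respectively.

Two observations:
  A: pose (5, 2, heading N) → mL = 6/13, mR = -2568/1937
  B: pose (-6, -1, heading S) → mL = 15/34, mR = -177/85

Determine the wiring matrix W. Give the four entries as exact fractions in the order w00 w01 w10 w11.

obs A: pose=(5,2,N) → sL=12/13, sR=60/149, mL=6/13, mR=-2568/1937
obs B: pose=(-6,-1,S) → sL=15/17, sR=6/5, mL=15/34, mR=-177/85
sensor matrix S = [[12/13, 60/149], [15/17, 6/5]]; det S = 123876/164645
solve [mL_A; mL_B] = S·[w00; w01] and [mR_A; mR_B] = S·[w10; w11]:
  w00 = 1/2, w01 = 0, w10 = -1, w11 = -1

1/2 0 -1 -1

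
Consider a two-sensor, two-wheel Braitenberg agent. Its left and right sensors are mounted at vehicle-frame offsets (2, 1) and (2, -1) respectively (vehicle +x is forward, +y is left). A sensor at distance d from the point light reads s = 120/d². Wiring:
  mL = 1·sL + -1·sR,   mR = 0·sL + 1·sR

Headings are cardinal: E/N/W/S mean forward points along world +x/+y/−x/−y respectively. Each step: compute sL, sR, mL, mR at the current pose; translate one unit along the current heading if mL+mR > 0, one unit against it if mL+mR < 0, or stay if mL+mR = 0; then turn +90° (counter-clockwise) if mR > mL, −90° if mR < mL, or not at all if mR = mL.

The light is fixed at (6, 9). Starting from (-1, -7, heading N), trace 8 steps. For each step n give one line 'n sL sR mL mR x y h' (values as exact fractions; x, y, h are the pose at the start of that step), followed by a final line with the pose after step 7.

0 6/13 15/29 -21/377 15/29 -1 -7 N
1 120/337 120/277 -7200/93349 120/277 -1 -6 W
2 60/169 12/37 192/6253 12/37 -2 -6 S
3 40/87 24/65 512/5655 24/65 -2 -7 E
4 6/13 15/29 -21/377 15/29 -1 -7 N
5 120/337 120/277 -7200/93349 120/277 -1 -6 W
6 60/169 12/37 192/6253 12/37 -2 -6 S
7 40/87 24/65 512/5655 24/65 -2 -7 E
final -1 -7 N

n=0: pose=(-1,-7,N); sL=6/13, sR=15/29; mL=-21/377, mR=15/29; mL+mR=6/13 → advance +1; mR−mL=216/377 → turn +1·90°
n=1: pose=(-1,-6,W); sL=120/337, sR=120/277; mL=-7200/93349, mR=120/277; mL+mR=120/337 → advance +1; mR−mL=47640/93349 → turn +1·90°
n=2: pose=(-2,-6,S); sL=60/169, sR=12/37; mL=192/6253, mR=12/37; mL+mR=60/169 → advance +1; mR−mL=1836/6253 → turn +1·90°
n=3: pose=(-2,-7,E); sL=40/87, sR=24/65; mL=512/5655, mR=24/65; mL+mR=40/87 → advance +1; mR−mL=1576/5655 → turn +1·90°
n=4: pose=(-1,-7,N); sL=6/13, sR=15/29; mL=-21/377, mR=15/29; mL+mR=6/13 → advance +1; mR−mL=216/377 → turn +1·90°
n=5: pose=(-1,-6,W); sL=120/337, sR=120/277; mL=-7200/93349, mR=120/277; mL+mR=120/337 → advance +1; mR−mL=47640/93349 → turn +1·90°
n=6: pose=(-2,-6,S); sL=60/169, sR=12/37; mL=192/6253, mR=12/37; mL+mR=60/169 → advance +1; mR−mL=1836/6253 → turn +1·90°
n=7: pose=(-2,-7,E); sL=40/87, sR=24/65; mL=512/5655, mR=24/65; mL+mR=40/87 → advance +1; mR−mL=1576/5655 → turn +1·90°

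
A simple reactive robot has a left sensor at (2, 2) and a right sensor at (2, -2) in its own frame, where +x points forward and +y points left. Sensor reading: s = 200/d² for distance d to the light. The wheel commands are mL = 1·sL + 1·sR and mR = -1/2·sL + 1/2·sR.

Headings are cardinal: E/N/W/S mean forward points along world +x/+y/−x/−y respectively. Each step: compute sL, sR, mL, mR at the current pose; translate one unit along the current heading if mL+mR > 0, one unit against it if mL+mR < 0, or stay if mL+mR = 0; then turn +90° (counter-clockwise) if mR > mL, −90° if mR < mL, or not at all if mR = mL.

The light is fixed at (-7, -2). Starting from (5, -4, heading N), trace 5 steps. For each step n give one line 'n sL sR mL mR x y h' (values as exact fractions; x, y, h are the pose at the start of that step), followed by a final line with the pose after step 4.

n=0: pose=(5,-4,N); sL=2, sR=50/49; mL=148/49, mR=-24/49; mL+mR=124/49 → advance +1; mR−mL=-172/49 → turn -1·90°
n=1: pose=(5,-3,E); sL=200/197, sR=40/41; mL=16080/8077, mR=-160/8077; mL+mR=15920/8077 → advance +1; mR−mL=-16240/8077 → turn -1·90°
n=2: pose=(6,-3,S); sL=100/117, sR=20/13; mL=280/117, mR=40/117; mL+mR=320/117 → advance +1; mR−mL=-80/39 → turn -1·90°
n=3: pose=(6,-4,W); sL=200/137, sR=200/121; mL=51600/16577, mR=1600/16577; mL+mR=53200/16577 → advance +1; mR−mL=-50000/16577 → turn -1·90°
n=4: pose=(5,-4,N); sL=2, sR=50/49; mL=148/49, mR=-24/49; mL+mR=124/49 → advance +1; mR−mL=-172/49 → turn -1·90°

0 2 50/49 148/49 -24/49 5 -4 N
1 200/197 40/41 16080/8077 -160/8077 5 -3 E
2 100/117 20/13 280/117 40/117 6 -3 S
3 200/137 200/121 51600/16577 1600/16577 6 -4 W
4 2 50/49 148/49 -24/49 5 -4 N
final 5 -3 E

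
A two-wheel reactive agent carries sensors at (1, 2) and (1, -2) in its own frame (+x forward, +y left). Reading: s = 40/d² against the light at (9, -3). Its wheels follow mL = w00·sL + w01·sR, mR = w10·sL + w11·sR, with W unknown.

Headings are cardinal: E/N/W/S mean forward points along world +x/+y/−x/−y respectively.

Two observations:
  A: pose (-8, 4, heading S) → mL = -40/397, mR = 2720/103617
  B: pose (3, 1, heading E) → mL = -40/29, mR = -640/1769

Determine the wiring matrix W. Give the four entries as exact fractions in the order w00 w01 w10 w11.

obs A: pose=(-8,4,S) → sL=40/261, sR=40/397, mL=-40/397, mR=2720/103617
obs B: pose=(3,1,E) → sL=40/61, sR=40/29, mL=-40/29, mR=-640/1769
sensor matrix S = [[40/261, 40/397], [40/61, 40/29]]; det S = 26636800/183298473
solve [mL_A; mL_B] = S·[w00; w01] and [mR_A; mR_B] = S·[w10; w11]:
  w00 = 0, w01 = -1, w10 = 1/2, w11 = -1/2

0 -1 1/2 -1/2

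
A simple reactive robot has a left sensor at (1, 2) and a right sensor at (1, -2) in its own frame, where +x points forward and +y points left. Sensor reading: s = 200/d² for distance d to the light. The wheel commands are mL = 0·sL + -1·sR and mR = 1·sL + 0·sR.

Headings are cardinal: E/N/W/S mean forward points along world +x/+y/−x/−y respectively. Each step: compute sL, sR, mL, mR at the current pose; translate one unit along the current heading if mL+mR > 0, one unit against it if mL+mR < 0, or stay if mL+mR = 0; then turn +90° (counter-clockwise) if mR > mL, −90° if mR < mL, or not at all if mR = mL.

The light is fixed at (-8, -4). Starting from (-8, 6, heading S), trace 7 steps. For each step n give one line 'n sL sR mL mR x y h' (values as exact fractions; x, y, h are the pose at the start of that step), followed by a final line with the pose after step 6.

n=0: pose=(-8,6,S); sL=40/17, sR=40/17; mL=-40/17, mR=40/17; mL+mR=0 → advance +0; mR−mL=80/17 → turn +1·90°
n=1: pose=(-8,6,E); sL=40/29, sR=40/13; mL=-40/13, mR=40/29; mL+mR=-640/377 → advance -1; mR−mL=1680/377 → turn +1·90°
n=2: pose=(-9,6,N); sL=20/13, sR=100/61; mL=-100/61, mR=20/13; mL+mR=-80/793 → advance -1; mR−mL=2520/793 → turn +1·90°
n=3: pose=(-9,5,W); sL=200/53, sR=8/5; mL=-8/5, mR=200/53; mL+mR=576/265 → advance +1; mR−mL=1424/265 → turn +1·90°
n=4: pose=(-10,5,S); sL=25/8, sR=5/2; mL=-5/2, mR=25/8; mL+mR=5/8 → advance +1; mR−mL=45/8 → turn +1·90°
n=5: pose=(-10,4,E); sL=200/101, sR=200/37; mL=-200/37, mR=200/101; mL+mR=-12800/3737 → advance -1; mR−mL=27600/3737 → turn +1·90°
n=6: pose=(-11,4,N); sL=100/53, sR=100/41; mL=-100/41, mR=100/53; mL+mR=-1200/2173 → advance -1; mR−mL=9400/2173 → turn +1·90°

0 40/17 40/17 -40/17 40/17 -8 6 S
1 40/29 40/13 -40/13 40/29 -8 6 E
2 20/13 100/61 -100/61 20/13 -9 6 N
3 200/53 8/5 -8/5 200/53 -9 5 W
4 25/8 5/2 -5/2 25/8 -10 5 S
5 200/101 200/37 -200/37 200/101 -10 4 E
6 100/53 100/41 -100/41 100/53 -11 4 N
final -11 3 W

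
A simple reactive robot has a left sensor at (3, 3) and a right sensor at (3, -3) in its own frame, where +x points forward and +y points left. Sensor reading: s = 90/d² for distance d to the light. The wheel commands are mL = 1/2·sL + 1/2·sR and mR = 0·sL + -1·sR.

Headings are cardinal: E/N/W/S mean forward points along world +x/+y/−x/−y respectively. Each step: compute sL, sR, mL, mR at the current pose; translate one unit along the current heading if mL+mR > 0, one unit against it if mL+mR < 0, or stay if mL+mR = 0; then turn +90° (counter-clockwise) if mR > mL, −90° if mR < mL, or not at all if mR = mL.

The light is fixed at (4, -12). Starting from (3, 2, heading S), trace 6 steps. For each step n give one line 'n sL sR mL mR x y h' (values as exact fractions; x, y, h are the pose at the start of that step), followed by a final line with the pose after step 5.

0 18/25 90/137 2358/3425 -90/137 3 2 S
1 45/58 45/136 4365/7888 -45/136 3 1 W
2 90/281 90/257 24210/72217 -90/257 2 1 N
3 45/113 45/41 3465/4633 -45/41 2 0 E
4 10/9 10/13 110/117 -10/13 1 0 S
5 9/10 45/116 747/1160 -45/116 1 -1 W
final 0 -1 N

n=0: pose=(3,2,S); sL=18/25, sR=90/137; mL=2358/3425, mR=-90/137; mL+mR=108/3425 → advance +1; mR−mL=-4608/3425 → turn -1·90°
n=1: pose=(3,1,W); sL=45/58, sR=45/136; mL=4365/7888, mR=-45/136; mL+mR=1755/7888 → advance +1; mR−mL=-6975/7888 → turn -1·90°
n=2: pose=(2,1,N); sL=90/281, sR=90/257; mL=24210/72217, mR=-90/257; mL+mR=-1080/72217 → advance -1; mR−mL=-49500/72217 → turn -1·90°
n=3: pose=(2,0,E); sL=45/113, sR=45/41; mL=3465/4633, mR=-45/41; mL+mR=-1620/4633 → advance -1; mR−mL=-8550/4633 → turn -1·90°
n=4: pose=(1,0,S); sL=10/9, sR=10/13; mL=110/117, mR=-10/13; mL+mR=20/117 → advance +1; mR−mL=-200/117 → turn -1·90°
n=5: pose=(1,-1,W); sL=9/10, sR=45/116; mL=747/1160, mR=-45/116; mL+mR=297/1160 → advance +1; mR−mL=-1197/1160 → turn -1·90°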